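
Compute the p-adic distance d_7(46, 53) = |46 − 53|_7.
d_7(46, 53) = 1/7

Step 1 — x − y = 46 − 53 = -7. Step 2 — v_7(-7) = 1 (factor: -7 = −(7^1 · 1); the sign does not affect v_p). Step 3 — |x − y|_7 = 7^{-1} = 1/7.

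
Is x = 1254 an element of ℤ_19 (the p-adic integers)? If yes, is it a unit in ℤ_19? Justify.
x ∈ ℤ_19 but not a unit; v_19(x) = 1 > 0

ℤ_19 = {x ∈ ℚ_19 : v_19(x) ≥ 0} and ℤ_19^× = {x ∈ ℤ_19 : v_19(x) = 0}. Here v_19(1254) = v_19(num) − v_19(den) = 1; compare against these criteria.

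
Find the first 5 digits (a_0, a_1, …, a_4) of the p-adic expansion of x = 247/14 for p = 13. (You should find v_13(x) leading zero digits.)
(a_0, …, a_4) = (0, 6, 8, 4, 8)

v_13(247/14) = 1, so a_0 = ... = a_0 = 0. Factor out: x = 13^1 · u with u = 19/14 a unit in ℤ_13. Expand u iteratively via a_{v+i} = u_i mod 13, u_{i+1} = (u_i − a_{v+i})/13:
  u_0 = 19/14;  a_1 = 6;  u_1 = (u_0 − 6)/13 = -5/14
  u_1 = -5/14;  a_2 = 8;  u_2 = (u_1 − 8)/13 = -9/14
  u_2 = -9/14;  a_3 = 4;  u_3 = (u_2 − 4)/13 = -5/14
  u_3 = -5/14;  a_4 = 8;  u_4 = (u_3 − 8)/13 = -9/14
Digits: (0, 6, 8, 4, 8).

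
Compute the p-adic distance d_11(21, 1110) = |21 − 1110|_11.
d_11(21, 1110) = 1/121

Step 1 — x − y = 21 − 1110 = -1089. Step 2 — v_11(-1089) = 2 (factor: -1089 = −(11^2 · 9); the sign does not affect v_p). Step 3 — |x − y|_11 = 11^{-2} = 1/121.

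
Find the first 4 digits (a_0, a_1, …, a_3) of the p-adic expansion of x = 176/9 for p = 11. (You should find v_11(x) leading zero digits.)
(a_0, …, a_3) = (0, 3, 6, 8)

v_11(176/9) = 1, so a_0 = ... = a_0 = 0. Factor out: x = 11^1 · u with u = 16/9 a unit in ℤ_11. Expand u iteratively via a_{v+i} = u_i mod 11, u_{i+1} = (u_i − a_{v+i})/11:
  u_0 = 16/9;  a_1 = 3;  u_1 = (u_0 − 3)/11 = -1/9
  u_1 = -1/9;  a_2 = 6;  u_2 = (u_1 − 6)/11 = -5/9
  u_2 = -5/9;  a_3 = 8;  u_3 = (u_2 − 8)/11 = -7/9
Digits: (0, 3, 6, 8).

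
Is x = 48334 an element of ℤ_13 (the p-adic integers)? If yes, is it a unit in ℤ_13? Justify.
x ∈ ℤ_13 but not a unit; v_13(x) = 3 > 0

ℤ_13 = {x ∈ ℚ_13 : v_13(x) ≥ 0} and ℤ_13^× = {x ∈ ℤ_13 : v_13(x) = 0}. Here v_13(48334) = v_13(num) − v_13(den) = 3; compare against these criteria.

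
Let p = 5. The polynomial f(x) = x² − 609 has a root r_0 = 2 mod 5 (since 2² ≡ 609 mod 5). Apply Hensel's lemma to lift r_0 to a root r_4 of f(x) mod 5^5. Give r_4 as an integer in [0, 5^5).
r_4 = 522 (mod 3125)

Hensel's recurrence: r_{i+1} = r_i − f(r_i)·(f′(r_i))^{-1} mod 5^{i+2}, with f′(x) = 2x. Iterate:
  r_0 = 2 (mod 5)
  r_1 = 22 (mod 25)
  r_2 = 22 (mod 125)
  r_3 = 522 (mod 625)
  r_4 = 522 (mod 3125)
Final: r_4 = 522, and one checks f(r_4) ≡ 0 mod 5^5.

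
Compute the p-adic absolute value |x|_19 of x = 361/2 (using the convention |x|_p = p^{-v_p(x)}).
|361/2|_19 = 1/361

Step 1 — compute v_19(x) by factoring powers of 19 out of the numerator and denominator: v_19(361/2) = 2. Step 2 — apply |x|_p = p^{-v_p(x)} = 19^{-2} = 1/361.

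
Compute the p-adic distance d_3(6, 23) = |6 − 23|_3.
d_3(6, 23) = 1

Step 1 — x − y = 6 − 23 = -17. Step 2 — v_3(-17) = 0 (factor: -17 = −(3^0 · 17); the sign does not affect v_p). Step 3 — |x − y|_3 = 3^{0} = 1.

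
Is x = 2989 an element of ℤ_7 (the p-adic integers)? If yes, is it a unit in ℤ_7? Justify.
x ∈ ℤ_7 but not a unit; v_7(x) = 2 > 0

ℤ_7 = {x ∈ ℚ_7 : v_7(x) ≥ 0} and ℤ_7^× = {x ∈ ℤ_7 : v_7(x) = 0}. Here v_7(2989) = v_7(num) − v_7(den) = 2; compare against these criteria.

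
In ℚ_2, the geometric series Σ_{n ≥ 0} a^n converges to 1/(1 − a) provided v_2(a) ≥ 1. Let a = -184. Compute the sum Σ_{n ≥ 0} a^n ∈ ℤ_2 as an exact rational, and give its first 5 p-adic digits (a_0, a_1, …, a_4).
Σ a^n = 1/(1 − a) = 1/185;  first 5 digits = (1, 0, 0, 1, 0)

v_2(a) = 3 ≥ 1, so the series converges in ℤ_2 to 1/(1 − a) = 1/(1 − (-184)) = 1/185. Expand this rational in ℤ_2: compute digits iteratively via d_i = x_i mod 2, x_{i+1} = (x_i − d_i)/2. The first 5 digits are (1, 0, 0, 1, 0).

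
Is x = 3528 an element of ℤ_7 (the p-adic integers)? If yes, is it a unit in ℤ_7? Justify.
x ∈ ℤ_7 but not a unit; v_7(x) = 2 > 0

ℤ_7 = {x ∈ ℚ_7 : v_7(x) ≥ 0} and ℤ_7^× = {x ∈ ℤ_7 : v_7(x) = 0}. Here v_7(3528) = v_7(num) − v_7(den) = 2; compare against these criteria.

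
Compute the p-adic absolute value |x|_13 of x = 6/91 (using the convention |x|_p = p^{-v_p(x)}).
|6/91|_13 = 13

Step 1 — compute v_13(x) by factoring powers of 13 out of the numerator and denominator: v_13(6/91) = -1. Step 2 — apply |x|_p = p^{-v_p(x)} = 13^{1} = 13.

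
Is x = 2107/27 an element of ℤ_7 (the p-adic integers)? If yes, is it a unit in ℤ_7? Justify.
x ∈ ℤ_7 but not a unit; v_7(x) = 2 > 0

ℤ_7 = {x ∈ ℚ_7 : v_7(x) ≥ 0} and ℤ_7^× = {x ∈ ℤ_7 : v_7(x) = 0}. Here v_7(2107/27) = v_7(num) − v_7(den) = 2; compare against these criteria.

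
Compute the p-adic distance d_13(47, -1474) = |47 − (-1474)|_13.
d_13(47, -1474) = 1/169

Step 1 — x − y = 47 − (-1474) = 1521. Step 2 — v_13(1521) = 2 (factor: 1521 = (13^2 · 9); the sign does not affect v_p). Step 3 — |x − y|_13 = 13^{-2} = 1/169.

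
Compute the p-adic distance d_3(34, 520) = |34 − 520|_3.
d_3(34, 520) = 1/243

Step 1 — x − y = 34 − 520 = -486. Step 2 — v_3(-486) = 5 (factor: -486 = −(3^5 · 2); the sign does not affect v_p). Step 3 — |x − y|_3 = 3^{-5} = 1/243.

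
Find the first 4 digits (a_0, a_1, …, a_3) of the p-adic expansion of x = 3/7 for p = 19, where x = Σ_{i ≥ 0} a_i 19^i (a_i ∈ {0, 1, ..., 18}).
(a_0, …, a_3) = (14, 2, 8, 5)

v_19(3/7) = 0 (numerator and denominator both coprime to 19), so x ∈ ℤ_19^×. Compute digits iteratively via a_i = x_i mod 19, x_{i+1} = (x_i − a_i)/19, with x_0 = x:
  x_0 = 3/7;  a_0 = 14;  x_1 = (x_0 − 14)/19 = -5/7
  x_1 = -5/7;  a_1 = 2;  x_2 = (x_1 − 2)/19 = -1/7
  x_2 = -1/7;  a_2 = 8;  x_3 = (x_2 − 8)/19 = -3/7
  x_3 = -3/7;  a_3 = 5;  x_4 = (x_3 − 5)/19 = -2/7
Digits: (14, 2, 8, 5).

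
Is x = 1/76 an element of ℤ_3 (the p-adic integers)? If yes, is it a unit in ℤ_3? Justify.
x ∈ ℤ_3^× (unit); v_3(x) = 0

ℤ_3 = {x ∈ ℚ_3 : v_3(x) ≥ 0} and ℤ_3^× = {x ∈ ℤ_3 : v_3(x) = 0}. Here v_3(1/76) = v_3(num) − v_3(den) = 0; compare against these criteria.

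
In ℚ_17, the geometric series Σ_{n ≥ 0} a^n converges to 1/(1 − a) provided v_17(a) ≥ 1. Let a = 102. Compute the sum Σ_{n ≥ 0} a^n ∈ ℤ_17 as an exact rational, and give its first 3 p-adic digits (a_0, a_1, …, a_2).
Σ a^n = 1/(1 − a) = -1/101;  first 3 digits = (1, 6, 2)

v_17(a) = 1 ≥ 1, so the series converges in ℤ_17 to 1/(1 − a) = 1/(1 − 102) = -1/101. Expand this rational in ℤ_17: compute digits iteratively via d_i = x_i mod 17, x_{i+1} = (x_i − d_i)/17. The first 3 digits are (1, 6, 2).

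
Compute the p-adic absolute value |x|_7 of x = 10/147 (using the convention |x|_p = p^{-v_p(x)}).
|10/147|_7 = 49

Step 1 — compute v_7(x) by factoring powers of 7 out of the numerator and denominator: v_7(10/147) = -2. Step 2 — apply |x|_p = p^{-v_p(x)} = 7^{2} = 49.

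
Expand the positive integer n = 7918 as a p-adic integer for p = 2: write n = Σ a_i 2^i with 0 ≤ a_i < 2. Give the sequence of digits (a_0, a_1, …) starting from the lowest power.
(a_0, a_1, …) = (0, 1, 1, 1, 0, 1, 1, 1, 0, 1, 1, 1, 1)

Repeated division by 2 gives the digits low-to-high: 7918 = 1·2^1 + 1·2^2 + 1·2^3 + 1·2^5 + 1·2^6 + 1·2^7 + 1·2^9 + 1·2^10 + 1·2^11 + 1·2^12. Digit sequence: (0, 1, 1, 1, 0, 1, 1, 1, 0, 1, 1, 1, 1).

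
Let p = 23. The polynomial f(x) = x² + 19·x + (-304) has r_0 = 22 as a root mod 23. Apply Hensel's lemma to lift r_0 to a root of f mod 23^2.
r_1 = 298 (mod 529)

Hensel: r_{i+1} = r_i − f(r_i)·(f′(r_i))^{-1} mod 23^{i+2}, f′(x) = 2x + 19. Iterate:
  r_0 = 22 (mod 23)
  r_1 = 298 (mod 529)
Final: r = 298 satisfies f(r) ≡ 0 mod 23^2.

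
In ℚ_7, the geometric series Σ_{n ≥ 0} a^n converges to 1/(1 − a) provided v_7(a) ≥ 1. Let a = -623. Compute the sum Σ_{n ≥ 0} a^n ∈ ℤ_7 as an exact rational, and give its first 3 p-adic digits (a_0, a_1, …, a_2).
Σ a^n = 1/(1 − a) = 1/624;  first 3 digits = (1, 2, 5)

v_7(a) = 1 ≥ 1, so the series converges in ℤ_7 to 1/(1 − a) = 1/(1 − (-623)) = 1/624. Expand this rational in ℤ_7: compute digits iteratively via d_i = x_i mod 7, x_{i+1} = (x_i − d_i)/7. The first 3 digits are (1, 2, 5).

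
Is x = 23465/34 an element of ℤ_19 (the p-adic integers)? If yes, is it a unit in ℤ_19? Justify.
x ∈ ℤ_19 but not a unit; v_19(x) = 2 > 0

ℤ_19 = {x ∈ ℚ_19 : v_19(x) ≥ 0} and ℤ_19^× = {x ∈ ℤ_19 : v_19(x) = 0}. Here v_19(23465/34) = v_19(num) − v_19(den) = 2; compare against these criteria.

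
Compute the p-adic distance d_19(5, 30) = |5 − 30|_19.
d_19(5, 30) = 1

Step 1 — x − y = 5 − 30 = -25. Step 2 — v_19(-25) = 0 (factor: -25 = −(19^0 · 25); the sign does not affect v_p). Step 3 — |x − y|_19 = 19^{0} = 1.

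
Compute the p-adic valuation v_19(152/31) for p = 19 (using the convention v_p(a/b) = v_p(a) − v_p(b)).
v_19(152/31) = 1

Factor powers of 19 from the numerator and denominator of the reduced fraction: 152 = 19^1 · 8 and 31 = 19^0 · 31. Apply v_p(a/b) = v_p(a) − v_p(b): v_19(152/31) = 1 − 0 = 1.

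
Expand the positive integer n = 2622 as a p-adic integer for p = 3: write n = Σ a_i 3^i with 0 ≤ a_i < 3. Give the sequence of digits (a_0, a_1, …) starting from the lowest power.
(a_0, a_1, …) = (0, 1, 0, 1, 2, 1, 0, 1)

Repeated division by 3 gives the digits low-to-high: 2622 = 1·3^1 + 1·3^3 + 2·3^4 + 1·3^5 + 1·3^7. Digit sequence: (0, 1, 0, 1, 2, 1, 0, 1).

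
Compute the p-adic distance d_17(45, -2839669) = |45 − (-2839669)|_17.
d_17(45, -2839669) = 1/1419857

Step 1 — x − y = 45 − (-2839669) = 2839714. Step 2 — v_17(2839714) = 5 (factor: 2839714 = (17^5 · 2); the sign does not affect v_p). Step 3 — |x − y|_17 = 17^{-5} = 1/1419857.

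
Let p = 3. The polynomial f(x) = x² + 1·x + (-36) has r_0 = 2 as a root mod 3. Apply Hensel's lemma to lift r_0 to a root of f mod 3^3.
r_2 = 17 (mod 27)

Hensel: r_{i+1} = r_i − f(r_i)·(f′(r_i))^{-1} mod 3^{i+2}, f′(x) = 2x + 1. Iterate:
  r_0 = 2 (mod 3)
  r_1 = 8 (mod 9)
  r_2 = 17 (mod 27)
Final: r = 17 satisfies f(r) ≡ 0 mod 3^3.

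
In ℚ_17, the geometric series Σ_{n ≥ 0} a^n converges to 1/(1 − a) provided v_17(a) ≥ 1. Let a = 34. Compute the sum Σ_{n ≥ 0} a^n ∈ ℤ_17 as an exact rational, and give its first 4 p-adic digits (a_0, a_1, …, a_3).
Σ a^n = 1/(1 − a) = -1/33;  first 4 digits = (1, 2, 4, 8)

v_17(a) = 1 ≥ 1, so the series converges in ℤ_17 to 1/(1 − a) = 1/(1 − 34) = -1/33. Expand this rational in ℤ_17: compute digits iteratively via d_i = x_i mod 17, x_{i+1} = (x_i − d_i)/17. The first 4 digits are (1, 2, 4, 8).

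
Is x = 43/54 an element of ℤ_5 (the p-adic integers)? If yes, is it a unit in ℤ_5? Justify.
x ∈ ℤ_5^× (unit); v_5(x) = 0

ℤ_5 = {x ∈ ℚ_5 : v_5(x) ≥ 0} and ℤ_5^× = {x ∈ ℤ_5 : v_5(x) = 0}. Here v_5(43/54) = v_5(num) − v_5(den) = 0; compare against these criteria.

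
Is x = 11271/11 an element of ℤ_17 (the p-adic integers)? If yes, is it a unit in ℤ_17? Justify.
x ∈ ℤ_17 but not a unit; v_17(x) = 2 > 0

ℤ_17 = {x ∈ ℚ_17 : v_17(x) ≥ 0} and ℤ_17^× = {x ∈ ℤ_17 : v_17(x) = 0}. Here v_17(11271/11) = v_17(num) − v_17(den) = 2; compare against these criteria.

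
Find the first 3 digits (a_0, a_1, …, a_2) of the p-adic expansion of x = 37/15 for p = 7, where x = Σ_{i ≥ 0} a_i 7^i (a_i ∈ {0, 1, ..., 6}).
(a_0, …, a_2) = (2, 1, 5)

v_7(37/15) = 0 (numerator and denominator both coprime to 7), so x ∈ ℤ_7^×. Compute digits iteratively via a_i = x_i mod 7, x_{i+1} = (x_i − a_i)/7, with x_0 = x:
  x_0 = 37/15;  a_0 = 2;  x_1 = (x_0 − 2)/7 = 1/15
  x_1 = 1/15;  a_1 = 1;  x_2 = (x_1 − 1)/7 = -2/15
  x_2 = -2/15;  a_2 = 5;  x_3 = (x_2 − 5)/7 = -11/15
Digits: (2, 1, 5).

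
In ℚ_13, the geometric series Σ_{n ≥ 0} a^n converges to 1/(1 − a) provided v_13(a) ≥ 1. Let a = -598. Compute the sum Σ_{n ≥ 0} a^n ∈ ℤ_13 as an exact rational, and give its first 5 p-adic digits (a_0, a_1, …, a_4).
Σ a^n = 1/(1 − a) = 1/599;  first 5 digits = (1, 6, 6, 1, 9)

v_13(a) = 1 ≥ 1, so the series converges in ℤ_13 to 1/(1 − a) = 1/(1 − (-598)) = 1/599. Expand this rational in ℤ_13: compute digits iteratively via d_i = x_i mod 13, x_{i+1} = (x_i − d_i)/13. The first 5 digits are (1, 6, 6, 1, 9).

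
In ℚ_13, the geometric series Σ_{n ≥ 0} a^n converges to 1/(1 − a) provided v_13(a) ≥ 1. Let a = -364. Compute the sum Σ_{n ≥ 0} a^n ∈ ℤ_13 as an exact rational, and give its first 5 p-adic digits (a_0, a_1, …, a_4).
Σ a^n = 1/(1 − a) = 1/365;  first 5 digits = (1, 11, 1, 0, 9)

v_13(a) = 1 ≥ 1, so the series converges in ℤ_13 to 1/(1 − a) = 1/(1 − (-364)) = 1/365. Expand this rational in ℤ_13: compute digits iteratively via d_i = x_i mod 13, x_{i+1} = (x_i − d_i)/13. The first 5 digits are (1, 11, 1, 0, 9).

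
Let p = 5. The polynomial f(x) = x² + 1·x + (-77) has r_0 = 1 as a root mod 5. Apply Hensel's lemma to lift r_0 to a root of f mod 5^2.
r_1 = 1 (mod 25)

Hensel: r_{i+1} = r_i − f(r_i)·(f′(r_i))^{-1} mod 5^{i+2}, f′(x) = 2x + 1. Iterate:
  r_0 = 1 (mod 5)
  r_1 = 1 (mod 25)
Final: r = 1 satisfies f(r) ≡ 0 mod 5^2.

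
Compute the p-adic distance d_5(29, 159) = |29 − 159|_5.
d_5(29, 159) = 1/5

Step 1 — x − y = 29 − 159 = -130. Step 2 — v_5(-130) = 1 (factor: -130 = −(5^1 · 26); the sign does not affect v_p). Step 3 — |x − y|_5 = 5^{-1} = 1/5.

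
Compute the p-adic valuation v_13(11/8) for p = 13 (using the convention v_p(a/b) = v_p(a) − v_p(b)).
v_13(11/8) = 0

Factor powers of 13 from the numerator and denominator of the reduced fraction: 11 = 13^0 · 11 and 8 = 13^0 · 8. Apply v_p(a/b) = v_p(a) − v_p(b): v_13(11/8) = 0 − 0 = 0.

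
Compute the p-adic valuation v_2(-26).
v_2(-26) = 1

v_2(n) is the largest exponent k such that 2^k divides n. Factor out: -26 = -2^1 · 13. (Sign doesn't affect v_p.) So v_2(-26) = 1.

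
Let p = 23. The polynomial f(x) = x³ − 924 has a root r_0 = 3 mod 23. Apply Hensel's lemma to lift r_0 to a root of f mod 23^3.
r_2 = 8030 (mod 12167)

Hensel: r_{i+1} = r_i − f(r_i)/f′(r_i) mod 23^{i+2}, where f′(x) = 3x². Iterate:
  r_0 = 3 (mod 23)
  r_1 = 95 (mod 529)
  r_2 = 8030 (mod 12167)
Final: r = 8030 with f(r) ≡ 0 mod 23^3.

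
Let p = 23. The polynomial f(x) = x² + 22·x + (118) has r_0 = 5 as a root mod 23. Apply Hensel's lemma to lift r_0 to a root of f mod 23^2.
r_1 = 212 (mod 529)

Hensel: r_{i+1} = r_i − f(r_i)·(f′(r_i))^{-1} mod 23^{i+2}, f′(x) = 2x + 22. Iterate:
  r_0 = 5 (mod 23)
  r_1 = 212 (mod 529)
Final: r = 212 satisfies f(r) ≡ 0 mod 23^2.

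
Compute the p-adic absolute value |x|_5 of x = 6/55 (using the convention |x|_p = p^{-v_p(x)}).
|6/55|_5 = 5

Step 1 — compute v_5(x) by factoring powers of 5 out of the numerator and denominator: v_5(6/55) = -1. Step 2 — apply |x|_p = p^{-v_p(x)} = 5^{1} = 5.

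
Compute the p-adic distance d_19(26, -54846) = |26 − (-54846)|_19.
d_19(26, -54846) = 1/6859

Step 1 — x − y = 26 − (-54846) = 54872. Step 2 — v_19(54872) = 3 (factor: 54872 = (19^3 · 8); the sign does not affect v_p). Step 3 — |x − y|_19 = 19^{-3} = 1/6859.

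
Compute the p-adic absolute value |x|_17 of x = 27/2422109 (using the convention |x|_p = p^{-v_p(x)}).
|27/2422109|_17 = 83521

Step 1 — compute v_17(x) by factoring powers of 17 out of the numerator and denominator: v_17(27/2422109) = -4. Step 2 — apply |x|_p = p^{-v_p(x)} = 17^{4} = 83521.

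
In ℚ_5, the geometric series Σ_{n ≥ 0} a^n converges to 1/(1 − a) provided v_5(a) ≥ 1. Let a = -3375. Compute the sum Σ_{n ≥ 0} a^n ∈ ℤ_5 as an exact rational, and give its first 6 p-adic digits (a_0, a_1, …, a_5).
Σ a^n = 1/(1 − a) = 1/3376;  first 6 digits = (1, 0, 0, 3, 4, 3)

v_5(a) = 3 ≥ 1, so the series converges in ℤ_5 to 1/(1 − a) = 1/(1 − (-3375)) = 1/3376. Expand this rational in ℤ_5: compute digits iteratively via d_i = x_i mod 5, x_{i+1} = (x_i − d_i)/5. The first 6 digits are (1, 0, 0, 3, 4, 3).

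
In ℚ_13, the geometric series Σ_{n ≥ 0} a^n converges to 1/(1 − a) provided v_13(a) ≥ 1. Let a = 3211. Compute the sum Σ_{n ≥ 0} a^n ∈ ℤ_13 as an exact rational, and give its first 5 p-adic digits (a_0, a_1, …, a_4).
Σ a^n = 1/(1 − a) = -1/3210;  first 5 digits = (1, 0, 6, 1, 10)

v_13(a) = 2 ≥ 1, so the series converges in ℤ_13 to 1/(1 − a) = 1/(1 − 3211) = -1/3210. Expand this rational in ℤ_13: compute digits iteratively via d_i = x_i mod 13, x_{i+1} = (x_i − d_i)/13. The first 5 digits are (1, 0, 6, 1, 10).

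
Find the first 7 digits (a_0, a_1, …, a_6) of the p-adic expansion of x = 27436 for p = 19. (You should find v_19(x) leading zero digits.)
(a_0, …, a_6) = (0, 0, 0, 4, 0, 0, 0)

v_19(27436) = 3, so a_0 = ... = a_2 = 0. Factor out: x = 19^3 · u with u = 4 a unit in ℤ_19. Expand u iteratively via a_{v+i} = u_i mod 19, u_{i+1} = (u_i − a_{v+i})/19:
  u_0 = 4;  a_3 = 4;  u_1 = (u_0 − 4)/19 = 0
  u_1 = 0;  a_4 = 0;  u_2 = (u_1 − 0)/19 = 0
  u_2 = 0;  a_5 = 0;  u_3 = (u_2 − 0)/19 = 0
  u_3 = 0;  a_6 = 0;  u_4 = (u_3 − 0)/19 = 0
Digits: (0, 0, 0, 4, 0, 0, 0).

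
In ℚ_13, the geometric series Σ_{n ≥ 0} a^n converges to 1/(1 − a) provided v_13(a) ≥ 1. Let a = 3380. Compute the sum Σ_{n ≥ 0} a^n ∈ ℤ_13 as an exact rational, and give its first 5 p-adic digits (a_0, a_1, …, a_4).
Σ a^n = 1/(1 − a) = -1/3379;  first 5 digits = (1, 0, 7, 1, 10)

v_13(a) = 2 ≥ 1, so the series converges in ℤ_13 to 1/(1 − a) = 1/(1 − 3380) = -1/3379. Expand this rational in ℤ_13: compute digits iteratively via d_i = x_i mod 13, x_{i+1} = (x_i − d_i)/13. The first 5 digits are (1, 0, 7, 1, 10).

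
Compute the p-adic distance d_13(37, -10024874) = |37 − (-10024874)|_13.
d_13(37, -10024874) = 1/371293

Step 1 — x − y = 37 − (-10024874) = 10024911. Step 2 — v_13(10024911) = 5 (factor: 10024911 = (13^5 · 27); the sign does not affect v_p). Step 3 — |x − y|_13 = 13^{-5} = 1/371293.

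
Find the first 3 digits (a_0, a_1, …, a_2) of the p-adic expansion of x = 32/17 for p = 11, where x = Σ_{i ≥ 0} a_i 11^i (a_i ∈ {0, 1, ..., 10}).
(a_0, …, a_2) = (9, 0, 9)

v_11(32/17) = 0 (numerator and denominator both coprime to 11), so x ∈ ℤ_11^×. Compute digits iteratively via a_i = x_i mod 11, x_{i+1} = (x_i − a_i)/11, with x_0 = x:
  x_0 = 32/17;  a_0 = 9;  x_1 = (x_0 − 9)/11 = -11/17
  x_1 = -11/17;  a_1 = 0;  x_2 = (x_1 − 0)/11 = -1/17
  x_2 = -1/17;  a_2 = 9;  x_3 = (x_2 − 9)/11 = -14/17
Digits: (9, 0, 9).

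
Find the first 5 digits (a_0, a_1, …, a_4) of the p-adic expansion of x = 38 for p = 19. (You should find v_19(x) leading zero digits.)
(a_0, …, a_4) = (0, 2, 0, 0, 0)

v_19(38) = 1, so a_0 = ... = a_0 = 0. Factor out: x = 19^1 · u with u = 2 a unit in ℤ_19. Expand u iteratively via a_{v+i} = u_i mod 19, u_{i+1} = (u_i − a_{v+i})/19:
  u_0 = 2;  a_1 = 2;  u_1 = (u_0 − 2)/19 = 0
  u_1 = 0;  a_2 = 0;  u_2 = (u_1 − 0)/19 = 0
  u_2 = 0;  a_3 = 0;  u_3 = (u_2 − 0)/19 = 0
  u_3 = 0;  a_4 = 0;  u_4 = (u_3 − 0)/19 = 0
Digits: (0, 2, 0, 0, 0).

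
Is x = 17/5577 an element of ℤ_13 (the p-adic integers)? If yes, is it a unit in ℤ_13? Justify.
x ∉ ℤ_13 (v_13(x) = -2 < 0)

ℤ_13 = {x ∈ ℚ_13 : v_13(x) ≥ 0} and ℤ_13^× = {x ∈ ℤ_13 : v_13(x) = 0}. Here v_13(17/5577) = v_13(num) − v_13(den) = -2; compare against these criteria.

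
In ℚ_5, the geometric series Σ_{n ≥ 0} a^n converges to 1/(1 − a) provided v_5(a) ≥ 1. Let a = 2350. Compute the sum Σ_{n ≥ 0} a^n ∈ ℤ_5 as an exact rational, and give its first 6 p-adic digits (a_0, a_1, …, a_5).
Σ a^n = 1/(1 − a) = -1/2349;  first 6 digits = (1, 0, 4, 3, 4, 2)

v_5(a) = 2 ≥ 1, so the series converges in ℤ_5 to 1/(1 − a) = 1/(1 − 2350) = -1/2349. Expand this rational in ℤ_5: compute digits iteratively via d_i = x_i mod 5, x_{i+1} = (x_i − d_i)/5. The first 6 digits are (1, 0, 4, 3, 4, 2).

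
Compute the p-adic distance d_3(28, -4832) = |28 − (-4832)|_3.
d_3(28, -4832) = 1/243

Step 1 — x − y = 28 − (-4832) = 4860. Step 2 — v_3(4860) = 5 (factor: 4860 = (3^5 · 20); the sign does not affect v_p). Step 3 — |x − y|_3 = 3^{-5} = 1/243.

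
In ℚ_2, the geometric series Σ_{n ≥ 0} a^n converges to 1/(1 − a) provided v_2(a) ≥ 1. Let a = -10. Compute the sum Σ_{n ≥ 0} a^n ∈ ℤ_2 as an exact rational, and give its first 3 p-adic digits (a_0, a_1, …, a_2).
Σ a^n = 1/(1 − a) = 1/11;  first 3 digits = (1, 1, 0)

v_2(a) = 1 ≥ 1, so the series converges in ℤ_2 to 1/(1 − a) = 1/(1 − (-10)) = 1/11. Expand this rational in ℤ_2: compute digits iteratively via d_i = x_i mod 2, x_{i+1} = (x_i − d_i)/2. The first 3 digits are (1, 1, 0).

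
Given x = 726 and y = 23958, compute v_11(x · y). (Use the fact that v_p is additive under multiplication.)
v_11(17393508) = 5

v_p(x) = 2 (factor: 726 = 11^2 · 6); v_p(y) = 3 (factor: 23958 = 11^3 · 18). Additivity: v_p(xy) = v_p(x) + v_p(y) = 2 + 3 = 5. (Direct check: xy = 17393508 = 11^5 · (108).)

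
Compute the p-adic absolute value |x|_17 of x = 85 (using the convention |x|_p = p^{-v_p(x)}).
|85|_17 = 1/17

Step 1 — compute v_17(x) by factoring powers of 17 out of the numerator and denominator: v_17(85) = 1. Step 2 — apply |x|_p = p^{-v_p(x)} = 17^{-1} = 1/17.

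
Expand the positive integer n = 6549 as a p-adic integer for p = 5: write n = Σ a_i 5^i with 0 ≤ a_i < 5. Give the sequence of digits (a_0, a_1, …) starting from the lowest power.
(a_0, a_1, …) = (4, 4, 1, 2, 0, 2)

Repeated division by 5 gives the digits low-to-high: 6549 = 4 + 4·5^1 + 1·5^2 + 2·5^3 + 2·5^5. Digit sequence: (4, 4, 1, 2, 0, 2).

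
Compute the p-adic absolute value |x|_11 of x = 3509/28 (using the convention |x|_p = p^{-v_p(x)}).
|3509/28|_11 = 1/121

Step 1 — compute v_11(x) by factoring powers of 11 out of the numerator and denominator: v_11(3509/28) = 2. Step 2 — apply |x|_p = p^{-v_p(x)} = 11^{-2} = 1/121.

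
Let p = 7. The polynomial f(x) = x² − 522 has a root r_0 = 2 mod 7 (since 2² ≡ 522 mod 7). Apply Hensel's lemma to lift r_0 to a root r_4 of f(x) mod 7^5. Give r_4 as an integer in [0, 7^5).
r_4 = 15640 (mod 16807)

Hensel's recurrence: r_{i+1} = r_i − f(r_i)·(f′(r_i))^{-1} mod 7^{i+2}, with f′(x) = 2x. Iterate:
  r_0 = 2 (mod 7)
  r_1 = 9 (mod 49)
  r_2 = 205 (mod 343)
  r_3 = 1234 (mod 2401)
  r_4 = 15640 (mod 16807)
Final: r_4 = 15640, and one checks f(r_4) ≡ 0 mod 7^5.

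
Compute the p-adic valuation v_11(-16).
v_11(-16) = 0

v_11(n) is the largest exponent k such that 11^k divides n. Factor out: -16 = -11^0 · 16. (Sign doesn't affect v_p.) So v_11(-16) = 0.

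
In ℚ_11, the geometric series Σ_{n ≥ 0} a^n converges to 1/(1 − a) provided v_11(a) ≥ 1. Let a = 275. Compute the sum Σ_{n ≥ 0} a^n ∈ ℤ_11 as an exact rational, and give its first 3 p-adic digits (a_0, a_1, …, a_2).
Σ a^n = 1/(1 − a) = -1/274;  first 3 digits = (1, 3, 0)

v_11(a) = 1 ≥ 1, so the series converges in ℤ_11 to 1/(1 − a) = 1/(1 − 275) = -1/274. Expand this rational in ℤ_11: compute digits iteratively via d_i = x_i mod 11, x_{i+1} = (x_i − d_i)/11. The first 3 digits are (1, 3, 0).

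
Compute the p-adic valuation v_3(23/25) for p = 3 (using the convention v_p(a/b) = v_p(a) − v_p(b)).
v_3(23/25) = 0

Factor powers of 3 from the numerator and denominator of the reduced fraction: 23 = 3^0 · 23 and 25 = 3^0 · 25. Apply v_p(a/b) = v_p(a) − v_p(b): v_3(23/25) = 0 − 0 = 0.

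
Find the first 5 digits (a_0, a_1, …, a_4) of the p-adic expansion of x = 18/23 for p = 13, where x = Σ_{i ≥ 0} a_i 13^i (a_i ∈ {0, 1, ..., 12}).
(a_0, …, a_4) = (7, 8, 5, 12, 3)

v_13(18/23) = 0 (numerator and denominator both coprime to 13), so x ∈ ℤ_13^×. Compute digits iteratively via a_i = x_i mod 13, x_{i+1} = (x_i − a_i)/13, with x_0 = x:
  x_0 = 18/23;  a_0 = 7;  x_1 = (x_0 − 7)/13 = -11/23
  x_1 = -11/23;  a_1 = 8;  x_2 = (x_1 − 8)/13 = -15/23
  x_2 = -15/23;  a_2 = 5;  x_3 = (x_2 − 5)/13 = -10/23
  x_3 = -10/23;  a_3 = 12;  x_4 = (x_3 − 12)/13 = -22/23
  x_4 = -22/23;  a_4 = 3;  x_5 = (x_4 − 3)/13 = -7/23
Digits: (7, 8, 5, 12, 3).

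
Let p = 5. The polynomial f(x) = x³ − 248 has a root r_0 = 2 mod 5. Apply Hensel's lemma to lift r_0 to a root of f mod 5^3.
r_2 = 72 (mod 125)

Hensel: r_{i+1} = r_i − f(r_i)/f′(r_i) mod 5^{i+2}, where f′(x) = 3x². Iterate:
  r_0 = 2 (mod 5)
  r_1 = 22 (mod 25)
  r_2 = 72 (mod 125)
Final: r = 72 with f(r) ≡ 0 mod 5^3.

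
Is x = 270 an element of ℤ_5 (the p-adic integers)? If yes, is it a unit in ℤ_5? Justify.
x ∈ ℤ_5 but not a unit; v_5(x) = 1 > 0

ℤ_5 = {x ∈ ℚ_5 : v_5(x) ≥ 0} and ℤ_5^× = {x ∈ ℤ_5 : v_5(x) = 0}. Here v_5(270) = v_5(num) − v_5(den) = 1; compare against these criteria.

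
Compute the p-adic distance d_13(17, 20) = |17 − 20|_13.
d_13(17, 20) = 1

Step 1 — x − y = 17 − 20 = -3. Step 2 — v_13(-3) = 0 (factor: -3 = −(13^0 · 3); the sign does not affect v_p). Step 3 — |x − y|_13 = 13^{0} = 1.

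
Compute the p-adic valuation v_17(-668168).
v_17(-668168) = 4

v_17(n) is the largest exponent k such that 17^k divides n. Factor out: -668168 = -17^4 · 8. (Sign doesn't affect v_p.) So v_17(-668168) = 4.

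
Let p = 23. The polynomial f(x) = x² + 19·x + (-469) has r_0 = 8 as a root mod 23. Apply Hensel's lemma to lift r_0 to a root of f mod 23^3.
r_2 = 1043 (mod 12167)

Hensel: r_{i+1} = r_i − f(r_i)·(f′(r_i))^{-1} mod 23^{i+2}, f′(x) = 2x + 19. Iterate:
  r_0 = 8 (mod 23)
  r_1 = 514 (mod 529)
  r_2 = 1043 (mod 12167)
Final: r = 1043 satisfies f(r) ≡ 0 mod 23^3.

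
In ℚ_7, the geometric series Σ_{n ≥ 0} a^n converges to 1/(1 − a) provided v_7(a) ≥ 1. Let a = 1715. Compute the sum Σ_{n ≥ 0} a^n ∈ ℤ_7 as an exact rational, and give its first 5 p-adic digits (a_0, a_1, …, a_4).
Σ a^n = 1/(1 − a) = -1/1714;  first 5 digits = (1, 0, 0, 5, 0)

v_7(a) = 3 ≥ 1, so the series converges in ℤ_7 to 1/(1 − a) = 1/(1 − 1715) = -1/1714. Expand this rational in ℤ_7: compute digits iteratively via d_i = x_i mod 7, x_{i+1} = (x_i − d_i)/7. The first 5 digits are (1, 0, 0, 5, 0).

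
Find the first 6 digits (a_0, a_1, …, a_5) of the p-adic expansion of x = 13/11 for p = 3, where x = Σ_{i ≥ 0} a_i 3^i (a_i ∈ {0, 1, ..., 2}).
(a_0, …, a_5) = (2, 0, 1, 1, 2, 0)

v_3(13/11) = 0 (numerator and denominator both coprime to 3), so x ∈ ℤ_3^×. Compute digits iteratively via a_i = x_i mod 3, x_{i+1} = (x_i − a_i)/3, with x_0 = x:
  x_0 = 13/11;  a_0 = 2;  x_1 = (x_0 − 2)/3 = -3/11
  x_1 = -3/11;  a_1 = 0;  x_2 = (x_1 − 0)/3 = -1/11
  x_2 = -1/11;  a_2 = 1;  x_3 = (x_2 − 1)/3 = -4/11
  x_3 = -4/11;  a_3 = 1;  x_4 = (x_3 − 1)/3 = -5/11
  x_4 = -5/11;  a_4 = 2;  x_5 = (x_4 − 2)/3 = -9/11
  x_5 = -9/11;  a_5 = 0;  x_6 = (x_5 − 0)/3 = -3/11
Digits: (2, 0, 1, 1, 2, 0).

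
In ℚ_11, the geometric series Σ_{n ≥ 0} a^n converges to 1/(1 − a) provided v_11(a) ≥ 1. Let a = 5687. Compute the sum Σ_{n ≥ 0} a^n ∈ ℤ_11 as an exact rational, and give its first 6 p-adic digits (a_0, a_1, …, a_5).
Σ a^n = 1/(1 − a) = -1/5686;  first 6 digits = (1, 0, 3, 4, 9, 2)

v_11(a) = 2 ≥ 1, so the series converges in ℤ_11 to 1/(1 − a) = 1/(1 − 5687) = -1/5686. Expand this rational in ℤ_11: compute digits iteratively via d_i = x_i mod 11, x_{i+1} = (x_i − d_i)/11. The first 6 digits are (1, 0, 3, 4, 9, 2).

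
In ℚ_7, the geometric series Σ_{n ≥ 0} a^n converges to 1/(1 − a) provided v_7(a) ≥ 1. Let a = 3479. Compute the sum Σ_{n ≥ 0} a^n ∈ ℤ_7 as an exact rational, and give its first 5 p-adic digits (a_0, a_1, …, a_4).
Σ a^n = 1/(1 − a) = -1/3478;  first 5 digits = (1, 0, 1, 3, 2)

v_7(a) = 2 ≥ 1, so the series converges in ℤ_7 to 1/(1 − a) = 1/(1 − 3479) = -1/3478. Expand this rational in ℤ_7: compute digits iteratively via d_i = x_i mod 7, x_{i+1} = (x_i − d_i)/7. The first 5 digits are (1, 0, 1, 3, 2).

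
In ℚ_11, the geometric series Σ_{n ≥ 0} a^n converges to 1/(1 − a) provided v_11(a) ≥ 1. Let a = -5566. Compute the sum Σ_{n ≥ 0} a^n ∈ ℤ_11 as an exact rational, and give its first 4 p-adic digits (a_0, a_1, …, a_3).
Σ a^n = 1/(1 − a) = 1/5567;  first 4 digits = (1, 0, 9, 6)

v_11(a) = 2 ≥ 1, so the series converges in ℤ_11 to 1/(1 − a) = 1/(1 − (-5566)) = 1/5567. Expand this rational in ℤ_11: compute digits iteratively via d_i = x_i mod 11, x_{i+1} = (x_i − d_i)/11. The first 4 digits are (1, 0, 9, 6).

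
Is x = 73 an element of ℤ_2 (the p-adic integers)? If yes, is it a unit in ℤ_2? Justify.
x ∈ ℤ_2^× (unit); v_2(x) = 0

ℤ_2 = {x ∈ ℚ_2 : v_2(x) ≥ 0} and ℤ_2^× = {x ∈ ℤ_2 : v_2(x) = 0}. Here v_2(73) = v_2(num) − v_2(den) = 0; compare against these criteria.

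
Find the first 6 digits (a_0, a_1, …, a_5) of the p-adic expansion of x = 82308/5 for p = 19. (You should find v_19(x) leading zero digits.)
(a_0, …, a_5) = (0, 0, 0, 10, 11, 7)

v_19(82308/5) = 3, so a_0 = ... = a_2 = 0. Factor out: x = 19^3 · u with u = 12/5 a unit in ℤ_19. Expand u iteratively via a_{v+i} = u_i mod 19, u_{i+1} = (u_i − a_{v+i})/19:
  u_0 = 12/5;  a_3 = 10;  u_1 = (u_0 − 10)/19 = -2/5
  u_1 = -2/5;  a_4 = 11;  u_2 = (u_1 − 11)/19 = -3/5
  u_2 = -3/5;  a_5 = 7;  u_3 = (u_2 − 7)/19 = -2/5
Digits: (0, 0, 0, 10, 11, 7).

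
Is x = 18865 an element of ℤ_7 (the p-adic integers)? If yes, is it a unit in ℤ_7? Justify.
x ∈ ℤ_7 but not a unit; v_7(x) = 3 > 0

ℤ_7 = {x ∈ ℚ_7 : v_7(x) ≥ 0} and ℤ_7^× = {x ∈ ℤ_7 : v_7(x) = 0}. Here v_7(18865) = v_7(num) − v_7(den) = 3; compare against these criteria.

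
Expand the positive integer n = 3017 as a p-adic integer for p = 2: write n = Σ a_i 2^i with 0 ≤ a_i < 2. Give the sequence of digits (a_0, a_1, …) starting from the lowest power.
(a_0, a_1, …) = (1, 0, 0, 1, 0, 0, 1, 1, 1, 1, 0, 1)

Repeated division by 2 gives the digits low-to-high: 3017 = 1 + 1·2^3 + 1·2^6 + 1·2^7 + 1·2^8 + 1·2^9 + 1·2^11. Digit sequence: (1, 0, 0, 1, 0, 0, 1, 1, 1, 1, 0, 1).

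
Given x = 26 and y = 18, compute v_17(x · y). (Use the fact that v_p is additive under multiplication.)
v_17(468) = 0

v_p(x) = 0 (factor: 26 = 17^0 · 26); v_p(y) = 0 (factor: 18 = 17^0 · 18). Additivity: v_p(xy) = v_p(x) + v_p(y) = 0 + 0 = 0. (Direct check: xy = 468 = 17^0 · (468).)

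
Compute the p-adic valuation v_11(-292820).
v_11(-292820) = 4

v_11(n) is the largest exponent k such that 11^k divides n. Factor out: -292820 = -11^4 · 20. (Sign doesn't affect v_p.) So v_11(-292820) = 4.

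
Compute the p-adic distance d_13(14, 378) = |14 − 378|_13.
d_13(14, 378) = 1/13

Step 1 — x − y = 14 − 378 = -364. Step 2 — v_13(-364) = 1 (factor: -364 = −(13^1 · 28); the sign does not affect v_p). Step 3 — |x − y|_13 = 13^{-1} = 1/13.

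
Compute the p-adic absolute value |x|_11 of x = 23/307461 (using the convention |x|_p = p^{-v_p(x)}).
|23/307461|_11 = 14641

Step 1 — compute v_11(x) by factoring powers of 11 out of the numerator and denominator: v_11(23/307461) = -4. Step 2 — apply |x|_p = p^{-v_p(x)} = 11^{4} = 14641.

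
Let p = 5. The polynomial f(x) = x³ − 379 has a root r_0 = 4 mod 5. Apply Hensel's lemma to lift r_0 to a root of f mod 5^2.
r_1 = 9 (mod 25)

Hensel: r_{i+1} = r_i − f(r_i)/f′(r_i) mod 5^{i+2}, where f′(x) = 3x². Iterate:
  r_0 = 4 (mod 5)
  r_1 = 9 (mod 25)
Final: r = 9 with f(r) ≡ 0 mod 5^2.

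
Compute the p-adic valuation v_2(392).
v_2(392) = 3

v_2(n) is the largest exponent k such that 2^k divides n. Factor out: 392 = 2^3 · 49. (Sign doesn't affect v_p.) So v_2(392) = 3.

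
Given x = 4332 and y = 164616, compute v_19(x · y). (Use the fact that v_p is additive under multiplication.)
v_19(713116512) = 5

v_p(x) = 2 (factor: 4332 = 19^2 · 12); v_p(y) = 3 (factor: 164616 = 19^3 · 24). Additivity: v_p(xy) = v_p(x) + v_p(y) = 2 + 3 = 5. (Direct check: xy = 713116512 = 19^5 · (288).)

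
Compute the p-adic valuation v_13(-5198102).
v_13(-5198102) = 5

v_13(n) is the largest exponent k such that 13^k divides n. Factor out: -5198102 = -13^5 · 14. (Sign doesn't affect v_p.) So v_13(-5198102) = 5.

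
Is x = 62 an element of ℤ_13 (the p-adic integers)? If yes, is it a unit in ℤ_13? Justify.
x ∈ ℤ_13^× (unit); v_13(x) = 0

ℤ_13 = {x ∈ ℚ_13 : v_13(x) ≥ 0} and ℤ_13^× = {x ∈ ℤ_13 : v_13(x) = 0}. Here v_13(62) = v_13(num) − v_13(den) = 0; compare against these criteria.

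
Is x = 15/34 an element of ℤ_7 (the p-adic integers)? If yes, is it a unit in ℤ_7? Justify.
x ∈ ℤ_7^× (unit); v_7(x) = 0

ℤ_7 = {x ∈ ℚ_7 : v_7(x) ≥ 0} and ℤ_7^× = {x ∈ ℤ_7 : v_7(x) = 0}. Here v_7(15/34) = v_7(num) − v_7(den) = 0; compare against these criteria.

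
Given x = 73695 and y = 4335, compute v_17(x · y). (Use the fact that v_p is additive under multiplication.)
v_17(319467825) = 5

v_p(x) = 3 (factor: 73695 = 17^3 · 15); v_p(y) = 2 (factor: 4335 = 17^2 · 15). Additivity: v_p(xy) = v_p(x) + v_p(y) = 3 + 2 = 5. (Direct check: xy = 319467825 = 17^5 · (225).)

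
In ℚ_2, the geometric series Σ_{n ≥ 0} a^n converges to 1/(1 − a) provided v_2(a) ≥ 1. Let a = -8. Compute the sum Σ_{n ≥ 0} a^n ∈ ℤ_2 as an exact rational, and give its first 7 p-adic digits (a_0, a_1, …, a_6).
Σ a^n = 1/(1 − a) = 1/9;  first 7 digits = (1, 0, 0, 1, 1, 1, 0)

v_2(a) = 3 ≥ 1, so the series converges in ℤ_2 to 1/(1 − a) = 1/(1 − (-8)) = 1/9. Expand this rational in ℤ_2: compute digits iteratively via d_i = x_i mod 2, x_{i+1} = (x_i − d_i)/2. The first 7 digits are (1, 0, 0, 1, 1, 1, 0).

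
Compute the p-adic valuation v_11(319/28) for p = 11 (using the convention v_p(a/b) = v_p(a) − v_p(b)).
v_11(319/28) = 1

Factor powers of 11 from the numerator and denominator of the reduced fraction: 319 = 11^1 · 29 and 28 = 11^0 · 28. Apply v_p(a/b) = v_p(a) − v_p(b): v_11(319/28) = 1 − 0 = 1.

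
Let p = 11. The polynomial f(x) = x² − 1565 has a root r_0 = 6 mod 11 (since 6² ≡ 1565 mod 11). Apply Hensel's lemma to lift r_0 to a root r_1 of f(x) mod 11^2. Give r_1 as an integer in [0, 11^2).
r_1 = 83 (mod 121)

Hensel's recurrence: r_{i+1} = r_i − f(r_i)·(f′(r_i))^{-1} mod 11^{i+2}, with f′(x) = 2x. Iterate:
  r_0 = 6 (mod 11)
  r_1 = 83 (mod 121)
Final: r_1 = 83, and one checks f(r_1) ≡ 0 mod 11^2.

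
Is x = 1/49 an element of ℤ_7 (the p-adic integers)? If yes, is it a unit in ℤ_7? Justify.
x ∉ ℤ_7 (v_7(x) = -2 < 0)

ℤ_7 = {x ∈ ℚ_7 : v_7(x) ≥ 0} and ℤ_7^× = {x ∈ ℤ_7 : v_7(x) = 0}. Here v_7(1/49) = v_7(num) − v_7(den) = -2; compare against these criteria.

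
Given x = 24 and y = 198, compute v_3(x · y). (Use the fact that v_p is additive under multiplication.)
v_3(4752) = 3

v_p(x) = 1 (factor: 24 = 3^1 · 8); v_p(y) = 2 (factor: 198 = 3^2 · 22). Additivity: v_p(xy) = v_p(x) + v_p(y) = 1 + 2 = 3. (Direct check: xy = 4752 = 3^3 · (176).)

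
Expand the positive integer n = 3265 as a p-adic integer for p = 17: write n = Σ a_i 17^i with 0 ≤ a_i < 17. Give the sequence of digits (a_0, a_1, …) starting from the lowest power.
(a_0, a_1, …) = (1, 5, 11)

Repeated division by 17 gives the digits low-to-high: 3265 = 1 + 5·17^1 + 11·17^2. Digit sequence: (1, 5, 11).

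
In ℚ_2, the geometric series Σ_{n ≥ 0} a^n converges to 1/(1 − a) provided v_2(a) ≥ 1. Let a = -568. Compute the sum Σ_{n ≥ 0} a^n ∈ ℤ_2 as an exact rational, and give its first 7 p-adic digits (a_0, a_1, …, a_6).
Σ a^n = 1/(1 − a) = 1/569;  first 7 digits = (1, 0, 0, 1, 0, 0, 0)

v_2(a) = 3 ≥ 1, so the series converges in ℤ_2 to 1/(1 − a) = 1/(1 − (-568)) = 1/569. Expand this rational in ℤ_2: compute digits iteratively via d_i = x_i mod 2, x_{i+1} = (x_i − d_i)/2. The first 7 digits are (1, 0, 0, 1, 0, 0, 0).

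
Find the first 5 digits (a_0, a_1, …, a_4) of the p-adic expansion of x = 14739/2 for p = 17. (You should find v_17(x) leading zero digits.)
(a_0, …, a_4) = (0, 0, 0, 10, 8)

v_17(14739/2) = 3, so a_0 = ... = a_2 = 0. Factor out: x = 17^3 · u with u = 3/2 a unit in ℤ_17. Expand u iteratively via a_{v+i} = u_i mod 17, u_{i+1} = (u_i − a_{v+i})/17:
  u_0 = 3/2;  a_3 = 10;  u_1 = (u_0 − 10)/17 = -1/2
  u_1 = -1/2;  a_4 = 8;  u_2 = (u_1 − 8)/17 = -1/2
Digits: (0, 0, 0, 10, 8).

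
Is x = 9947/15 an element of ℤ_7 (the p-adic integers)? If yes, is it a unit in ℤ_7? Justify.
x ∈ ℤ_7 but not a unit; v_7(x) = 3 > 0

ℤ_7 = {x ∈ ℚ_7 : v_7(x) ≥ 0} and ℤ_7^× = {x ∈ ℤ_7 : v_7(x) = 0}. Here v_7(9947/15) = v_7(num) − v_7(den) = 3; compare against these criteria.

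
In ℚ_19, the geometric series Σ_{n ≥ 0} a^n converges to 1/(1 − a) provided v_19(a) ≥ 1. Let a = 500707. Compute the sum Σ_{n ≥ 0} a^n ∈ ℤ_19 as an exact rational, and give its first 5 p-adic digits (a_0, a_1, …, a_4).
Σ a^n = 1/(1 − a) = -1/500706;  first 5 digits = (1, 0, 0, 16, 3)

v_19(a) = 3 ≥ 1, so the series converges in ℤ_19 to 1/(1 − a) = 1/(1 − 500707) = -1/500706. Expand this rational in ℤ_19: compute digits iteratively via d_i = x_i mod 19, x_{i+1} = (x_i − d_i)/19. The first 5 digits are (1, 0, 0, 16, 3).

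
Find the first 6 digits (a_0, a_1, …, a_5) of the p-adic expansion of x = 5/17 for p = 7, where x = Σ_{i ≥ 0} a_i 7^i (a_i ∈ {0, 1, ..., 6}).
(a_0, …, a_5) = (4, 4, 1, 1, 6, 2)

v_7(5/17) = 0 (numerator and denominator both coprime to 7), so x ∈ ℤ_7^×. Compute digits iteratively via a_i = x_i mod 7, x_{i+1} = (x_i − a_i)/7, with x_0 = x:
  x_0 = 5/17;  a_0 = 4;  x_1 = (x_0 − 4)/7 = -9/17
  x_1 = -9/17;  a_1 = 4;  x_2 = (x_1 − 4)/7 = -11/17
  x_2 = -11/17;  a_2 = 1;  x_3 = (x_2 − 1)/7 = -4/17
  x_3 = -4/17;  a_3 = 1;  x_4 = (x_3 − 1)/7 = -3/17
  x_4 = -3/17;  a_4 = 6;  x_5 = (x_4 − 6)/7 = -15/17
  x_5 = -15/17;  a_5 = 2;  x_6 = (x_5 − 2)/7 = -7/17
Digits: (4, 4, 1, 1, 6, 2).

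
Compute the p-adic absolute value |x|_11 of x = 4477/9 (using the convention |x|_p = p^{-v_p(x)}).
|4477/9|_11 = 1/121

Step 1 — compute v_11(x) by factoring powers of 11 out of the numerator and denominator: v_11(4477/9) = 2. Step 2 — apply |x|_p = p^{-v_p(x)} = 11^{-2} = 1/121.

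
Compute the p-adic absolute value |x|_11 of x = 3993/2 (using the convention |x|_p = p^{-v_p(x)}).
|3993/2|_11 = 1/1331

Step 1 — compute v_11(x) by factoring powers of 11 out of the numerator and denominator: v_11(3993/2) = 3. Step 2 — apply |x|_p = p^{-v_p(x)} = 11^{-3} = 1/1331.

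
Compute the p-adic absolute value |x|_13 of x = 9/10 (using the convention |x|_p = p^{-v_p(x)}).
|9/10|_13 = 1

Step 1 — compute v_13(x) by factoring powers of 13 out of the numerator and denominator: v_13(9/10) = 0. Step 2 — apply |x|_p = p^{-v_p(x)} = 13^{0} = 1.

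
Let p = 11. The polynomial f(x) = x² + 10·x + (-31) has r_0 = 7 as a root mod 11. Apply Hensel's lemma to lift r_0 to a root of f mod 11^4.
r_3 = 12789 (mod 14641)

Hensel: r_{i+1} = r_i − f(r_i)·(f′(r_i))^{-1} mod 11^{i+2}, f′(x) = 2x + 10. Iterate:
  r_0 = 7 (mod 11)
  r_1 = 84 (mod 121)
  r_2 = 810 (mod 1331)
  r_3 = 12789 (mod 14641)
Final: r = 12789 satisfies f(r) ≡ 0 mod 11^4.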